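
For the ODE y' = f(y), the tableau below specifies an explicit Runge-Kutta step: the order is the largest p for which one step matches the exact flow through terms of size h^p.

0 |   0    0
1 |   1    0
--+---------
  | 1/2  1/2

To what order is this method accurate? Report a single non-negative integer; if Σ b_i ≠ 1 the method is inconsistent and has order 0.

b = (1/2, 1/2)
c = (0, 1)
Σ b_i: 1/2·1 + 1/2·1 = 1 ✓
b·c: 1/2·1 = 1/2 ✓; 2 stages ⇒ order 2.

2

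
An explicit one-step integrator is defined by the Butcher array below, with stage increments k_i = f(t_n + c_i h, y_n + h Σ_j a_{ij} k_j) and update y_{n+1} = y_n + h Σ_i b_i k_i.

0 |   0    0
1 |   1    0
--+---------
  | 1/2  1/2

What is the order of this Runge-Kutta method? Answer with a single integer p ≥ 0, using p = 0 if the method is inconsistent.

b = (1/2, 1/2)
c = (0, 1)
Σ b_i: 1/2·1 + 1/2·1 = 1 ✓
b·c: 1/2·1 = 1/2 ✓; 2 stages ⇒ order 2.

2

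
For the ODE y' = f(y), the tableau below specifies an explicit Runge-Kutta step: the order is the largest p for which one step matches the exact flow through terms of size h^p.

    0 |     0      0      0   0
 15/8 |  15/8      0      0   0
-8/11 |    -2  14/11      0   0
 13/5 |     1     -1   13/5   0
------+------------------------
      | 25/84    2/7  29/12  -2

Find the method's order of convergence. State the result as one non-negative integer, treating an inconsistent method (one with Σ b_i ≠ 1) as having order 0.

b = (25/84, 2/7, 29/12, -2)
c = (0, 15/8, -8/11, 13/5)
Ac = (0, 0, 105/44, -1657/440)
Σ b_i: 25/84·1 + 2/7·1 + 29/12·1 + (-2)·1 = 1 ✓
b·c: 2/7·15/8 + 29/12·(-8/11) + (-2)·13/5 = -29669/4620 ≠ 1/2 ⇒ order 1.

1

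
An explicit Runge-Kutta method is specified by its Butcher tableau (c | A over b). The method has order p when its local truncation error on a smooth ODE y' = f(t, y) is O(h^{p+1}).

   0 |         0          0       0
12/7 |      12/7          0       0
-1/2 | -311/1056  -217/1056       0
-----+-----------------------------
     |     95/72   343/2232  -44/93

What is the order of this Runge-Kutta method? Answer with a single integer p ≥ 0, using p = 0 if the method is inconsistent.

3

b = (95/72, 343/2232, -44/93)
c = (0, 12/7, -1/2)
Ac = (0, 0, -31/88)
Σ b_i: 95/72·1 + 343/2232·1 + (-44/93)·1 = 1 ✓
b·c: 343/2232·12/7 + (-44/93)·(-1/2) = 1/2 ✓
b·c²: 343/2232·144/49 + (-44/93)·1/4 = 1/3 ✓
b·Ac: (-44/93)·(-31/88) = 1/6 ✓; 3 stages ⇒ order 3.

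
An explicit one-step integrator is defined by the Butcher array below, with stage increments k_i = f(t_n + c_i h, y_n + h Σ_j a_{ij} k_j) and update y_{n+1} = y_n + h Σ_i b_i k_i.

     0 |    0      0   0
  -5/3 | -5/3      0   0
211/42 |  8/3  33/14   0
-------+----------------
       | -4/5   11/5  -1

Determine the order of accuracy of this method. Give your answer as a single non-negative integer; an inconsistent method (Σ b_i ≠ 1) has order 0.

0

b = (-4/5, 11/5, -1)
c = (0, -5/3, 211/42)
Ac = (0, 0, -55/14)
Σ b_i: (-4/5)·1 + 11/5·1 + (-1)·1 = 2/5 ≠ 1 ⇒ order 0.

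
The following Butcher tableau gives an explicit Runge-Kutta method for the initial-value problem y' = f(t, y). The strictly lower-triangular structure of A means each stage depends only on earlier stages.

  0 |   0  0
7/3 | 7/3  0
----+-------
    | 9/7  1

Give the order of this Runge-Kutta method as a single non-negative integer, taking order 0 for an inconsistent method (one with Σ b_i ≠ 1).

0

b = (9/7, 1)
c = (0, 7/3)
Σ b_i: 9/7·1 + 1·1 = 16/7 ≠ 1 ⇒ order 0.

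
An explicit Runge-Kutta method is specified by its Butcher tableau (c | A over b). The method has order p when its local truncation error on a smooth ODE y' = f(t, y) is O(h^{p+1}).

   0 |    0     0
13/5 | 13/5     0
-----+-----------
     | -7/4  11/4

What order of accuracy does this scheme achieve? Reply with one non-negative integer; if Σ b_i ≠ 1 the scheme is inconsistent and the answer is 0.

1

b = (-7/4, 11/4)
c = (0, 13/5)
Σ b_i: (-7/4)·1 + 11/4·1 = 1 ✓
b·c: 11/4·13/5 = 143/20 ≠ 1/2 ⇒ order 1.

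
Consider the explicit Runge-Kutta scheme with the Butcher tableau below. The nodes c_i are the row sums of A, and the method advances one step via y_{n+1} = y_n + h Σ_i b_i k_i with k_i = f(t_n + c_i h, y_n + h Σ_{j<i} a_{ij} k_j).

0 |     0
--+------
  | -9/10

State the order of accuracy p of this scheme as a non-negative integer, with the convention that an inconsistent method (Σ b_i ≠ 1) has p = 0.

b = (-9/10)
c = (0)
Σ b_i: (-9/10)·1 = -9/10 ≠ 1 ⇒ order 0.

0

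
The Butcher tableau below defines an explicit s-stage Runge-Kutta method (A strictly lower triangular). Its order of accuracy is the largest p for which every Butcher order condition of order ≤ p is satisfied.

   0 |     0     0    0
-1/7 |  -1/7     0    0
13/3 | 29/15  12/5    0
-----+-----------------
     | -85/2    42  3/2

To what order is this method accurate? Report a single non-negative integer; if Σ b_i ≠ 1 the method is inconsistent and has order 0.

b = (-85/2, 42, 3/2)
c = (0, -1/7, 13/3)
Ac = (0, 0, -12/35)
Σ b_i: (-85/2)·1 + 42·1 + 3/2·1 = 1 ✓
b·c: 42·(-1/7) + 3/2·13/3 = 1/2 ✓
b·c²: 42·1/49 + 3/2·169/9 = 1219/42 ≠ 1/3 ⇒ order 2.
b·Ac: 3/2·(-12/35) = -18/35 ≠ 1/6

2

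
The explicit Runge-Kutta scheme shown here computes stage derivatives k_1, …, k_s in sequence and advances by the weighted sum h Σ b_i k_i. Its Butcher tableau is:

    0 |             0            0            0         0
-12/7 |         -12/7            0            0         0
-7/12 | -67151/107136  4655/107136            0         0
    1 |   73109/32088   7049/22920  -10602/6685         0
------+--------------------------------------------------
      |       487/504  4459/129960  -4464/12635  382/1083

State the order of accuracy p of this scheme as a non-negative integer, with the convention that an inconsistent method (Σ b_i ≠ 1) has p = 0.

b = (487/504, 4459/129960, -4464/12635, 382/1083)
c = (0, -12/7, -7/12, 1)
Ac = (0, 0, -665/8928, 76/191)
Σ b_i: 487/504·1 + 4459/129960·1 + (-4464/12635)·1 + 382/1083·1 = 1 ✓
b·c: 4459/129960·(-12/7) + (-4464/12635)·(-7/12) + 382/1083·1 = 1/2 ✓
b·c²: 4459/129960·144/49 + (-4464/12635)·49/144 + 382/1083·1 = 1/3 ✓
b·Ac: (-4464/12635)·(-665/8928) + 382/1083·76/191 = 1/6 ✓
b·c³: 4459/129960·(-1728/343) + (-4464/12635)·(-343/1728) + 382/1083·1 = 1/4 ✓
b·(c∘Ac): (-4464/12635)·4655/107136 + 382/1083·76/191 = 1/8 ✓
b·Ac²: (-4464/12635)·95/744 + 382/1083·3895/10696 = 1/12 ✓
b·A²c: 382/1083·361/3056 = 1/24 ✓; 4 stages ⇒ order 4.

4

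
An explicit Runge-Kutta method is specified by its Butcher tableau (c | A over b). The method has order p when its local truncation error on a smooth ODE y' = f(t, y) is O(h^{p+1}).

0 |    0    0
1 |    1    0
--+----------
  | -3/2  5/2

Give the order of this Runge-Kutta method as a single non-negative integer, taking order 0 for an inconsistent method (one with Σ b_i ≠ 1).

1

b = (-3/2, 5/2)
c = (0, 1)
Σ b_i: (-3/2)·1 + 5/2·1 = 1 ✓
b·c: 5/2·1 = 5/2 ≠ 1/2 ⇒ order 1.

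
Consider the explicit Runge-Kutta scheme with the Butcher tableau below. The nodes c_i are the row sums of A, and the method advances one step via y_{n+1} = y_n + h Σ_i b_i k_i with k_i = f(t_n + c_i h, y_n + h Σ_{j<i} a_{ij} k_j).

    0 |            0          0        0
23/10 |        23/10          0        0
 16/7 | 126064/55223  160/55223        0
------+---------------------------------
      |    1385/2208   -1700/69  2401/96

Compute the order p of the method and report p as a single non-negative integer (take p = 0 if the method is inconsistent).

b = (1385/2208, -1700/69, 2401/96)
c = (0, 23/10, 16/7)
Ac = (0, 0, 16/2401)
Σ b_i: 1385/2208·1 + (-1700/69)·1 + 2401/96·1 = 1 ✓
b·c: (-1700/69)·23/10 + 2401/96·16/7 = 1/2 ✓
b·c²: (-1700/69)·529/100 + 2401/96·256/49 = 1/3 ✓
b·Ac: 2401/96·16/2401 = 1/6 ✓; 3 stages ⇒ order 3.

3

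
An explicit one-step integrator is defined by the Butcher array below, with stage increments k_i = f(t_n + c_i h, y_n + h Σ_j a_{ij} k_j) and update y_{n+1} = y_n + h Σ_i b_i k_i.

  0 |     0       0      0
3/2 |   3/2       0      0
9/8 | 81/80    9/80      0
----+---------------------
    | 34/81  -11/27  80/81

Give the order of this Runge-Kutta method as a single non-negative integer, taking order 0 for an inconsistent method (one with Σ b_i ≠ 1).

b = (34/81, -11/27, 80/81)
c = (0, 3/2, 9/8)
Ac = (0, 0, 27/160)
Σ b_i: 34/81·1 + (-11/27)·1 + 80/81·1 = 1 ✓
b·c: (-11/27)·3/2 + 80/81·9/8 = 1/2 ✓
b·c²: (-11/27)·9/4 + 80/81·81/64 = 1/3 ✓
b·Ac: 80/81·27/160 = 1/6 ✓; 3 stages ⇒ order 3.

3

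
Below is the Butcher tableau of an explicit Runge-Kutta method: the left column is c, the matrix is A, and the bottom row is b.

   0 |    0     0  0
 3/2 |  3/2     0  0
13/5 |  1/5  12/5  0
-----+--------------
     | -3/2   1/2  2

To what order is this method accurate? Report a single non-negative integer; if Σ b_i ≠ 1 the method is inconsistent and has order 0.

1

b = (-3/2, 1/2, 2)
c = (0, 3/2, 13/5)
Ac = (0, 0, 18/5)
Σ b_i: (-3/2)·1 + 1/2·1 + 2·1 = 1 ✓
b·c: 1/2·3/2 + 2·13/5 = 119/20 ≠ 1/2 ⇒ order 1.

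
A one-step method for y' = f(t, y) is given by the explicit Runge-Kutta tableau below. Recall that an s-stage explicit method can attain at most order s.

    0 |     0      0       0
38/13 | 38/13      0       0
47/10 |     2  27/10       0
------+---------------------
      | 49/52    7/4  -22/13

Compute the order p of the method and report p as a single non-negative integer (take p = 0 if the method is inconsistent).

b = (49/52, 7/4, -22/13)
c = (0, 38/13, 47/10)
Ac = (0, 0, 513/65)
Σ b_i: 49/52·1 + 7/4·1 + (-22/13)·1 = 1 ✓
b·c: 7/4·38/13 + (-22/13)·47/10 = -369/130 ≠ 1/2 ⇒ order 1.

1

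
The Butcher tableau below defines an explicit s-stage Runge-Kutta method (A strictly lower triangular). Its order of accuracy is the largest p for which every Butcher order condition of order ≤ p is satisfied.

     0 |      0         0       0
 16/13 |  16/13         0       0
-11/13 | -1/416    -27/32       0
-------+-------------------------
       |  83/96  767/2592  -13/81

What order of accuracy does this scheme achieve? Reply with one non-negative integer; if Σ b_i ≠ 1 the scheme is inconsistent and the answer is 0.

3

b = (83/96, 767/2592, -13/81)
c = (0, 16/13, -11/13)
Ac = (0, 0, -27/26)
Σ b_i: 83/96·1 + 767/2592·1 + (-13/81)·1 = 1 ✓
b·c: 767/2592·16/13 + (-13/81)·(-11/13) = 1/2 ✓
b·c²: 767/2592·256/169 + (-13/81)·121/169 = 1/3 ✓
b·Ac: (-13/81)·(-27/26) = 1/6 ✓; 3 stages ⇒ order 3.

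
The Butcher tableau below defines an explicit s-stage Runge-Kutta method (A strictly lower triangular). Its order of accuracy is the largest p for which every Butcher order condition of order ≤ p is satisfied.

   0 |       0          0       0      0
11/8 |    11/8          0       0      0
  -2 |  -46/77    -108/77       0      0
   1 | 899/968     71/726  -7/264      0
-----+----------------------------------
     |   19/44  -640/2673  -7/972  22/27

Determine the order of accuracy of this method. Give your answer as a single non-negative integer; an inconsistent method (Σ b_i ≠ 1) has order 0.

4

b = (19/44, -640/2673, -7/972, 22/27)
c = (0, 11/8, -2, 1)
Ac = (0, 0, -27/14, 3/16)
Σ b_i: 19/44·1 + (-640/2673)·1 + (-7/972)·1 + 22/27·1 = 1 ✓
b·c: (-640/2673)·11/8 + (-7/972)·(-2) + 22/27·1 = 1/2 ✓
b·c²: (-640/2673)·121/64 + (-7/972)·4 + 22/27·1 = 1/3 ✓
b·Ac: (-7/972)·(-27/14) + 22/27·3/16 = 1/6 ✓
b·c³: (-640/2673)·1331/512 + (-7/972)·(-8) + 22/27·1 = 1/4 ✓
b·(c∘Ac): (-7/972)·27/7 + 22/27·3/16 = 1/8 ✓
b·Ac²: (-7/972)·(-297/112) + 22/27·111/1408 = 1/12 ✓
b·A²c: 22/27·9/176 = 1/24 ✓; 4 stages ⇒ order 4.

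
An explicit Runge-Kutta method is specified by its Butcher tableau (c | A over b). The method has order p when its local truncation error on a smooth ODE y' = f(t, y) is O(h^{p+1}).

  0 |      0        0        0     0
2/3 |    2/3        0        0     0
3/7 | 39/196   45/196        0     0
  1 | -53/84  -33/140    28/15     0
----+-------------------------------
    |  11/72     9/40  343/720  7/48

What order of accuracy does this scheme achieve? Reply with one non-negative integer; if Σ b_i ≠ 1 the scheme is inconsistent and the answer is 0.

b = (11/72, 9/40, 343/720, 7/48)
c = (0, 2/3, 3/7, 1)
Ac = (0, 0, 15/98, 9/14)
Σ b_i: 11/72·1 + 9/40·1 + 343/720·1 + 7/48·1 = 1 ✓
b·c: 9/40·2/3 + 343/720·3/7 + 7/48·1 = 1/2 ✓
b·c²: 9/40·4/9 + 343/720·9/49 + 7/48·1 = 1/3 ✓
b·Ac: 343/720·15/98 + 7/48·9/14 = 1/6 ✓
b·c³: 9/40·8/27 + 343/720·27/343 + 7/48·1 = 1/4 ✓
b·(c∘Ac): 343/720·45/686 + 7/48·9/14 = 1/8 ✓
b·Ac²: 343/720·5/49 + 7/48·5/21 = 1/12 ✓
b·A²c: 7/48·2/7 = 1/24 ✓; 4 stages ⇒ order 4.

4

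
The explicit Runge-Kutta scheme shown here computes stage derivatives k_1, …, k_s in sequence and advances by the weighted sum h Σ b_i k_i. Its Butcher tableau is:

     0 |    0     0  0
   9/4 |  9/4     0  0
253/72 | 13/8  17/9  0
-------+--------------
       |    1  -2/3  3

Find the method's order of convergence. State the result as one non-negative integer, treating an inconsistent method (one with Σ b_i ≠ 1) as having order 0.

0

b = (1, -2/3, 3)
c = (0, 9/4, 253/72)
Ac = (0, 0, 17/4)
Σ b_i: 1·1 + (-2/3)·1 + 3·1 = 10/3 ≠ 1 ⇒ order 0.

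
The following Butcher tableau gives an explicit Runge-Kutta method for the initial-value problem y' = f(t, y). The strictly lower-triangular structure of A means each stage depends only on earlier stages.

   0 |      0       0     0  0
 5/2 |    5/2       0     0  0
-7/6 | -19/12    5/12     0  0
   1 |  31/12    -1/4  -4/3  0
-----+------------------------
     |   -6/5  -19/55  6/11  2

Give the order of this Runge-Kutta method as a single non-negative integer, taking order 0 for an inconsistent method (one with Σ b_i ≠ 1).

2

b = (-6/5, -19/55, 6/11, 2)
c = (0, 5/2, -7/6, 1)
Ac = (0, 0, 25/24, 67/72)
Σ b_i: (-6/5)·1 + (-19/55)·1 + 6/11·1 + 2·1 = 1 ✓
b·c: (-19/55)·5/2 + 6/11·(-7/6) + 2·1 = 1/2 ✓
b·c²: (-19/55)·25/4 + 6/11·49/36 + 2·1 = 7/12 ≠ 1/3 ⇒ order 2.
b·Ac: 6/11·25/24 + 2·67/72 = 481/198 ≠ 1/6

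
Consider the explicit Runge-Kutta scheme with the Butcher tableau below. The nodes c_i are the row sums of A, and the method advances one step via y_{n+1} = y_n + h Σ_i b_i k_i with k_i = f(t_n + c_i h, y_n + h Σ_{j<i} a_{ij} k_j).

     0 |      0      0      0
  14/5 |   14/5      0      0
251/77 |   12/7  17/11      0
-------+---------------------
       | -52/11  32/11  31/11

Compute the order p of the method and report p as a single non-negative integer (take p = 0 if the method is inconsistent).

b = (-52/11, 32/11, 31/11)
c = (0, 14/5, 251/77)
Ac = (0, 0, 238/55)
Σ b_i: (-52/11)·1 + 32/11·1 + 31/11·1 = 1 ✓
b·c: 32/11·14/5 + 31/11·251/77 = 73401/4235 ≠ 1/2 ⇒ order 1.

1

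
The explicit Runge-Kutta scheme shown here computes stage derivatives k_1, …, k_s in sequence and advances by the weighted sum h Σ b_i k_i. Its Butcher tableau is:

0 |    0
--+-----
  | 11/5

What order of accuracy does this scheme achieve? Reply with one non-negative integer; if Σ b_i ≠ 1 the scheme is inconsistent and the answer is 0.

b = (11/5)
c = (0)
Σ b_i: 11/5·1 = 11/5 ≠ 1 ⇒ order 0.

0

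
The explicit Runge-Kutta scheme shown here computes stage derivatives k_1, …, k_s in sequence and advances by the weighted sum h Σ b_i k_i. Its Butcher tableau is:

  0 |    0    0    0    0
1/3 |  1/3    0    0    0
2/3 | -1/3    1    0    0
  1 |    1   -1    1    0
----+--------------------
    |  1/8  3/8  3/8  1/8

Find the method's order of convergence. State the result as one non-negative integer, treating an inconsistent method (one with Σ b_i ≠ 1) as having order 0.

b = (1/8, 3/8, 3/8, 1/8)
c = (0, 1/3, 2/3, 1)
Ac = (0, 0, 1/3, 1/3)
Σ b_i: 1/8·1 + 3/8·1 + 3/8·1 + 1/8·1 = 1 ✓
b·c: 3/8·1/3 + 3/8·2/3 + 1/8·1 = 1/2 ✓
b·c²: 3/8·1/9 + 3/8·4/9 + 1/8·1 = 1/3 ✓
b·Ac: 3/8·1/3 + 1/8·1/3 = 1/6 ✓
b·c³: 3/8·1/27 + 3/8·8/27 + 1/8·1 = 1/4 ✓
b·(c∘Ac): 3/8·2/9 + 1/8·1/3 = 1/8 ✓
b·Ac²: 3/8·1/9 + 1/8·1/3 = 1/12 ✓
b·A²c: 1/8·1/3 = 1/24 ✓; 4 stages ⇒ order 4.

4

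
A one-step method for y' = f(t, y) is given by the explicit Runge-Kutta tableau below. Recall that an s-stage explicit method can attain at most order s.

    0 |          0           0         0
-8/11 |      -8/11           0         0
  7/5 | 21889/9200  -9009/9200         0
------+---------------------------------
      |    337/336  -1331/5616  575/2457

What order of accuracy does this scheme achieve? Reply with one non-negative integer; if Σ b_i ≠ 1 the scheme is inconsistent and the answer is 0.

3

b = (337/336, -1331/5616, 575/2457)
c = (0, -8/11, 7/5)
Ac = (0, 0, 819/1150)
Σ b_i: 337/336·1 + (-1331/5616)·1 + 575/2457·1 = 1 ✓
b·c: (-1331/5616)·(-8/11) + 575/2457·7/5 = 1/2 ✓
b·c²: (-1331/5616)·64/121 + 575/2457·49/25 = 1/3 ✓
b·Ac: 575/2457·819/1150 = 1/6 ✓; 3 stages ⇒ order 3.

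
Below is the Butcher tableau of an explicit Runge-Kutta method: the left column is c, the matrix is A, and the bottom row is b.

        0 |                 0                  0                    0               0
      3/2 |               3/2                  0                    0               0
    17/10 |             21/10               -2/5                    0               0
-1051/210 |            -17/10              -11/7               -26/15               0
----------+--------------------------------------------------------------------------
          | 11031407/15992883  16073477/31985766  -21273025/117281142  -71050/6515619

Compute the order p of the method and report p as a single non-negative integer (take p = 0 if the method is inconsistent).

3

b = (11031407/15992883, 16073477/31985766, -21273025/117281142, -71050/6515619)
c = (0, 3/2, 17/10, -1051/210)
Ac = (0, 0, -3/5, -5569/1050)
Σ b_i: 11031407/15992883·1 + 16073477/31985766·1 + (-21273025/117281142)·1 + (-71050/6515619)·1 = 1 ✓
b·c: 16073477/31985766·3/2 + (-21273025/117281142)·17/10 + (-71050/6515619)·(-1051/210) = 1/2 ✓
b·c²: 16073477/31985766·9/4 + (-21273025/117281142)·289/100 + (-71050/6515619)·1104601/44100 = 1/3 ✓
b·Ac: (-21273025/117281142)·(-3/5) + (-71050/6515619)·(-5569/1050) = 1/6 ✓
b·c³: 16073477/31985766·27/8 + (-21273025/117281142)·4913/1000 + (-71050/6515619)·(-1160935651/9261000) = 9725466209/4478007240 ≠ 1/4 ⇒ order 3.
b·(c∘Ac): (-21273025/117281142)·(-51/50) + (-71050/6515619)·5853019/220500 = -11135477/106619220 ≠ 1/8
b·Ac²: (-21273025/117281142)·(-9/10) + (-71050/6515619)·(-89723/10500) = 100246613/390937140 ≠ 1/12
b·A²c: (-71050/6515619)·26/25 = -73892/6515619 ≠ 1/24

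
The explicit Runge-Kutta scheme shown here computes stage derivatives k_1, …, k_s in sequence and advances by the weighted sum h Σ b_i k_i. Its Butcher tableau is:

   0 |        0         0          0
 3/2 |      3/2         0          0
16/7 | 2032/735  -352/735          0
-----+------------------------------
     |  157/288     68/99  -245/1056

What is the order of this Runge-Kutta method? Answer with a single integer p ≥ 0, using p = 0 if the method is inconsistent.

b = (157/288, 68/99, -245/1056)
c = (0, 3/2, 16/7)
Ac = (0, 0, -176/245)
Σ b_i: 157/288·1 + 68/99·1 + (-245/1056)·1 = 1 ✓
b·c: 68/99·3/2 + (-245/1056)·16/7 = 1/2 ✓
b·c²: 68/99·9/4 + (-245/1056)·256/49 = 1/3 ✓
b·Ac: (-245/1056)·(-176/245) = 1/6 ✓; 3 stages ⇒ order 3.

3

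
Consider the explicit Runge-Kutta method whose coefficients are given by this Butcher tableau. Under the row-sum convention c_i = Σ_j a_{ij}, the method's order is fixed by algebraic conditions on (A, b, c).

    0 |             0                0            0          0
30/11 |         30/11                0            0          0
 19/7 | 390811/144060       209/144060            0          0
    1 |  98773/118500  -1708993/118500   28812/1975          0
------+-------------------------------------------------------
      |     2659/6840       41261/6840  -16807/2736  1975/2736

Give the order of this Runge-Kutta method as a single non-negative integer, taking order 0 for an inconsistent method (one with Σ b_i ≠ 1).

4

b = (2659/6840, 41261/6840, -16807/2736, 1975/2736)
c = (0, 30/11, 19/7, 1)
Ac = (0, 0, 19/4802, 209/790)
Σ b_i: 2659/6840·1 + 41261/6840·1 + (-16807/2736)·1 + 1975/2736·1 = 1 ✓
b·c: 41261/6840·30/11 + (-16807/2736)·19/7 + 1975/2736·1 = 1/2 ✓
b·c²: 41261/6840·900/121 + (-16807/2736)·361/49 + 1975/2736·1 = 1/3 ✓
b·Ac: (-16807/2736)·19/4802 + 1975/2736·209/790 = 1/6 ✓
b·c³: 41261/6840·27000/1331 + (-16807/2736)·6859/343 + 1975/2736·1 = 1/4 ✓
b·(c∘Ac): (-16807/2736)·361/33614 + 1975/2736·209/790 = 1/8 ✓
b·Ac²: (-16807/2736)·285/26411 + 1975/2736·57/275 = 1/12 ✓
b·A²c: 1975/2736·114/1975 = 1/24 ✓; 4 stages ⇒ order 4.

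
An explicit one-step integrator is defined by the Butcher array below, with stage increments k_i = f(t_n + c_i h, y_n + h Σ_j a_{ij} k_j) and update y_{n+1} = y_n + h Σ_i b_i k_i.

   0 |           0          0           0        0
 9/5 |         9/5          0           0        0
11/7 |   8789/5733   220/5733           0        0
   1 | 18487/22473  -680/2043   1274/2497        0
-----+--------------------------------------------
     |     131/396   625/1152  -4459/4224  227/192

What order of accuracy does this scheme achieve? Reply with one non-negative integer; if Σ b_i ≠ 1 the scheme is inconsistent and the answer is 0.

4

b = (131/396, 625/1152, -4459/4224, 227/192)
c = (0, 9/5, 11/7, 1)
Ac = (0, 0, 44/637, 46/227)
Σ b_i: 131/396·1 + 625/1152·1 + (-4459/4224)·1 + 227/192·1 = 1 ✓
b·c: 625/1152·9/5 + (-4459/4224)·11/7 + 227/192·1 = 1/2 ✓
b·c²: 625/1152·81/25 + (-4459/4224)·121/49 + 227/192·1 = 1/3 ✓
b·Ac: (-4459/4224)·44/637 + 227/192·46/227 = 1/6 ✓
b·c³: 625/1152·729/125 + (-4459/4224)·1331/343 + 227/192·1 = 1/4 ✓
b·(c∘Ac): (-4459/4224)·484/4459 + 227/192·46/227 = 1/8 ✓
b·Ac²: (-4459/4224)·396/3185 + 227/192·206/1135 = 1/12 ✓
b·A²c: 227/192·8/227 = 1/24 ✓; 4 stages ⇒ order 4.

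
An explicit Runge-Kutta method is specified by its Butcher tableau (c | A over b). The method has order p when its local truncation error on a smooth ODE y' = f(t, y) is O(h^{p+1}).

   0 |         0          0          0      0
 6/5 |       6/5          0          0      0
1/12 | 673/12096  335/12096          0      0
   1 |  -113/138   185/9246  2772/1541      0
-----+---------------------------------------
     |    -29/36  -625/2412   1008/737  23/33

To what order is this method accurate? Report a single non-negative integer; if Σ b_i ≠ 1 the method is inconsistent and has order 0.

b = (-29/36, -625/2412, 1008/737, 23/33)
c = (0, 6/5, 1/12, 1)
Ac = (0, 0, 67/2016, 4/23)
Σ b_i: (-29/36)·1 + (-625/2412)·1 + 1008/737·1 + 23/33·1 = 1 ✓
b·c: (-625/2412)·6/5 + 1008/737·1/12 + 23/33·1 = 1/2 ✓
b·c²: (-625/2412)·36/25 + 1008/737·1/144 + 23/33·1 = 1/3 ✓
b·Ac: 1008/737·67/2016 + 23/33·4/23 = 1/6 ✓
b·c³: (-625/2412)·216/125 + 1008/737·1/1728 + 23/33·1 = 1/4 ✓
b·(c∘Ac): 1008/737·67/24192 + 23/33·4/23 = 1/8 ✓
b·Ac²: 1008/737·67/1680 + 23/33·19/460 = 1/12 ✓
b·A²c: 23/33·11/184 = 1/24 ✓; 4 stages ⇒ order 4.

4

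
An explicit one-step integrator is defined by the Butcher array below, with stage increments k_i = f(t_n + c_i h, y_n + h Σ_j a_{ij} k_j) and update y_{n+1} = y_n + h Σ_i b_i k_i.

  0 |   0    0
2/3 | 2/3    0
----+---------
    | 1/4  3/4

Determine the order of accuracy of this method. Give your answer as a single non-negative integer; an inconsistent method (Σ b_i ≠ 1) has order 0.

b = (1/4, 3/4)
c = (0, 2/3)
Σ b_i: 1/4·1 + 3/4·1 = 1 ✓
b·c: 3/4·2/3 = 1/2 ✓; 2 stages ⇒ order 2.

2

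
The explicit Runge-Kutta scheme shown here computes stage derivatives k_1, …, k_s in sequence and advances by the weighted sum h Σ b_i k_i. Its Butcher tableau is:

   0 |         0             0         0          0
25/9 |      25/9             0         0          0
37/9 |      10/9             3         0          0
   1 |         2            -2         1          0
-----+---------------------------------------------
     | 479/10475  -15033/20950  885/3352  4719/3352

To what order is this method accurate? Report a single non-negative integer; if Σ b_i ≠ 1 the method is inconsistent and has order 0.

b = (479/10475, -15033/20950, 885/3352, 4719/3352)
c = (0, 25/9, 37/9, 1)
Ac = (0, 0, 25/3, -13/9)
Σ b_i: 479/10475·1 + (-15033/20950)·1 + 885/3352·1 + 4719/3352·1 = 1 ✓
b·c: (-15033/20950)·25/9 + 885/3352·37/9 + 4719/3352·1 = 1/2 ✓
b·c²: (-15033/20950)·625/81 + 885/3352·1369/81 + 4719/3352·1 = 1/3 ✓
b·Ac: 885/3352·25/3 + 4719/3352·(-13/9) = 1/6 ✓
b·c³: (-15033/20950)·15625/729 + 885/3352·50653/729 + 4719/3352·1 = 296821/67878 ≠ 1/4 ⇒ order 3.
b·(c∘Ac): 885/3352·925/27 + 4719/3352·(-13/9) = 26441/3771 ≠ 1/8
b·Ac²: 885/3352·625/27 + 4719/3352·119/81 = 92539/11313 ≠ 1/12
b·A²c: 4719/3352·25/3 = 39325/3352 ≠ 1/24

3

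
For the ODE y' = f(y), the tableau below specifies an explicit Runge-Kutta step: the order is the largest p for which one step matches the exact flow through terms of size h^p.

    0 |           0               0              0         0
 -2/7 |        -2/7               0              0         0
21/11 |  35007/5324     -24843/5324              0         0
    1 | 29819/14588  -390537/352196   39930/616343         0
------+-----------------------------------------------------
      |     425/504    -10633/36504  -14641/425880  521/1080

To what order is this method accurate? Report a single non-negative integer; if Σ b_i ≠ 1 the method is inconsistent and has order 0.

4

b = (425/504, -10633/36504, -14641/425880, 521/1080)
c = (0, -2/7, 21/11, 1)
Ac = (0, 0, 3549/2662, 459/1042)
Σ b_i: 425/504·1 + (-10633/36504)·1 + (-14641/425880)·1 + 521/1080·1 = 1 ✓
b·c: (-10633/36504)·(-2/7) + (-14641/425880)·21/11 + 521/1080·1 = 1/2 ✓
b·c²: (-10633/36504)·4/49 + (-14641/425880)·441/121 + 521/1080·1 = 1/3 ✓
b·Ac: (-14641/425880)·3549/2662 + 521/1080·459/1042 = 1/6 ✓
b·c³: (-10633/36504)·(-8/343) + (-14641/425880)·9261/1331 + 521/1080·1 = 1/4 ✓
b·(c∘Ac): (-14641/425880)·74529/29282 + 521/1080·459/1042 = 1/8 ✓
b·Ac²: (-14641/425880)·(-507/1331) + 521/1080·531/3647 = 1/12 ✓
b·A²c: 521/1080·45/521 = 1/24 ✓; 4 stages ⇒ order 4.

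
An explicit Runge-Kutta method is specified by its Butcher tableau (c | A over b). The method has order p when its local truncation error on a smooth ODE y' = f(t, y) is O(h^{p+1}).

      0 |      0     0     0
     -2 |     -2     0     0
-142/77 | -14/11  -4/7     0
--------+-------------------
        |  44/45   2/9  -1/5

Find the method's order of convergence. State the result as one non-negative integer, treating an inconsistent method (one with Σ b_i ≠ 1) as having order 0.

b = (44/45, 2/9, -1/5)
c = (0, -2, -142/77)
Ac = (0, 0, 8/7)
Σ b_i: 44/45·1 + 2/9·1 + (-1/5)·1 = 1 ✓
b·c: 2/9·(-2) + (-1/5)·(-142/77) = -262/3465 ≠ 1/2 ⇒ order 1.

1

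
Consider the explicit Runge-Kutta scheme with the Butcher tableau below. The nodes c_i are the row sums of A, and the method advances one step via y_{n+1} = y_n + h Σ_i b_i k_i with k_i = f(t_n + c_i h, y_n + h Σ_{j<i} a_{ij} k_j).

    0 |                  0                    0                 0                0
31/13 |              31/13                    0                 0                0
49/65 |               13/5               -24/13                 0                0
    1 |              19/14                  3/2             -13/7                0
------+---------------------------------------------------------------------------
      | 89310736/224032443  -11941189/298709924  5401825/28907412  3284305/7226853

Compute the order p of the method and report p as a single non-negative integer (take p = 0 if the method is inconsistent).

b = (89310736/224032443, -11941189/298709924, 5401825/28907412, 3284305/7226853)
c = (0, 31/13, 49/65, 1)
Ac = (0, 0, -744/169, 283/130)
Σ b_i: 89310736/224032443·1 + (-11941189/298709924)·1 + 5401825/28907412·1 + 3284305/7226853·1 = 1 ✓
b·c: (-11941189/298709924)·31/13 + 5401825/28907412·49/65 + 3284305/7226853·1 = 1/2 ✓
b·c²: (-11941189/298709924)·961/169 + 5401825/28907412·2401/4225 + 3284305/7226853·1 = 1/3 ✓
b·Ac: 5401825/28907412·(-744/169) + 3284305/7226853·283/130 = 1/6 ✓
b·c³: (-11941189/298709924)·29791/2197 + 5401825/28907412·117649/274625 + 3284305/7226853·1 = -30757761/4071127190 ≠ 1/4 ⇒ order 3.
b·(c∘Ac): 5401825/28907412·(-36456/10985) + 3284305/7226853·283/130 = 901753679/2442676314 ≠ 1/8
b·Ac²: 5401825/28907412·(-23064/2197) + 3284305/7226853·63157/8450 = 1348169129/939490890 ≠ 1/12
b·A²c: 3284305/7226853·744/91 = 814507640/219214541 ≠ 1/24

3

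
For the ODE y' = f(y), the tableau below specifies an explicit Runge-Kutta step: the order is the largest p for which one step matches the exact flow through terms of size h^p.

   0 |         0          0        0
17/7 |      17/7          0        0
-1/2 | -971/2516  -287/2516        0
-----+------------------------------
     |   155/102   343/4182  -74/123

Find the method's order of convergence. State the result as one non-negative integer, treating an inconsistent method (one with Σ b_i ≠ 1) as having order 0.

b = (155/102, 343/4182, -74/123)
c = (0, 17/7, -1/2)
Ac = (0, 0, -41/148)
Σ b_i: 155/102·1 + 343/4182·1 + (-74/123)·1 = 1 ✓
b·c: 343/4182·17/7 + (-74/123)·(-1/2) = 1/2 ✓
b·c²: 343/4182·289/49 + (-74/123)·1/4 = 1/3 ✓
b·Ac: (-74/123)·(-41/148) = 1/6 ✓; 3 stages ⇒ order 3.

3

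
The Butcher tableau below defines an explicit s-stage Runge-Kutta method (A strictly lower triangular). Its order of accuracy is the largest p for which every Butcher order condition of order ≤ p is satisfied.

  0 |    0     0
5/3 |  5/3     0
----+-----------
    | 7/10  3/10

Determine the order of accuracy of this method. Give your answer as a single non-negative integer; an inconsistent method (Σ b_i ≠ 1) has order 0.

2

b = (7/10, 3/10)
c = (0, 5/3)
Σ b_i: 7/10·1 + 3/10·1 = 1 ✓
b·c: 3/10·5/3 = 1/2 ✓; 2 stages ⇒ order 2.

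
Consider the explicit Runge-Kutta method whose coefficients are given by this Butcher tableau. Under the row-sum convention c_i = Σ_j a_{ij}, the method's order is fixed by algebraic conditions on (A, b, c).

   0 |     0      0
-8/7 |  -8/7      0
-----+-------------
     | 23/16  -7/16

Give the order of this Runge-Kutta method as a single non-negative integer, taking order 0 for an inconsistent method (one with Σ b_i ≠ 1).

b = (23/16, -7/16)
c = (0, -8/7)
Σ b_i: 23/16·1 + (-7/16)·1 = 1 ✓
b·c: (-7/16)·(-8/7) = 1/2 ✓; 2 stages ⇒ order 2.

2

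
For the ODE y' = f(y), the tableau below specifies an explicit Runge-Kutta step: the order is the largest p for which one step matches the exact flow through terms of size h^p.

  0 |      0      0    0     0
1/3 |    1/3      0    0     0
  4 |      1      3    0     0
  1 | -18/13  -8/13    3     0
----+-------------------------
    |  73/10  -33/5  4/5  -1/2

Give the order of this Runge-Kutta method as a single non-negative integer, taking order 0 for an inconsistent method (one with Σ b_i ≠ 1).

b = (73/10, -33/5, 4/5, -1/2)
c = (0, 1/3, 4, 1)
Ac = (0, 0, 1, 460/39)
Σ b_i: 73/10·1 + (-33/5)·1 + 4/5·1 + (-1/2)·1 = 1 ✓
b·c: (-33/5)·1/3 + 4/5·4 + (-1/2)·1 = 1/2 ✓
b·c²: (-33/5)·1/9 + 4/5·16 + (-1/2)·1 = 347/30 ≠ 1/3 ⇒ order 2.
b·Ac: 4/5·1 + (-1/2)·460/39 = -994/195 ≠ 1/6

2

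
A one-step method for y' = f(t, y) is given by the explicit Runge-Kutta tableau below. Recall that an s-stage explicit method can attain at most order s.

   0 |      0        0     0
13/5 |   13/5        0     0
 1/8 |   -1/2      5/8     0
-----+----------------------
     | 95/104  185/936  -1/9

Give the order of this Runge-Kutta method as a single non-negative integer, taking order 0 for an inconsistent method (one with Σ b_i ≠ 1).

b = (95/104, 185/936, -1/9)
c = (0, 13/5, 1/8)
Ac = (0, 0, 13/8)
Σ b_i: 95/104·1 + 185/936·1 + (-1/9)·1 = 1 ✓
b·c: 185/936·13/5 + (-1/9)·1/8 = 1/2 ✓
b·c²: 185/936·169/25 + (-1/9)·1/64 = 427/320 ≠ 1/3 ⇒ order 2.
b·Ac: (-1/9)·13/8 = -13/72 ≠ 1/6

2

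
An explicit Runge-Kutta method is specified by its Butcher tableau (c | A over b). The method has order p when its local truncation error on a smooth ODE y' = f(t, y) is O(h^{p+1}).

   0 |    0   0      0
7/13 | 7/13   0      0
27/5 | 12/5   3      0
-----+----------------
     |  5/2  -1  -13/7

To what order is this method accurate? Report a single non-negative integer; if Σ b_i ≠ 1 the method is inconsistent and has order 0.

b = (5/2, -1, -13/7)
c = (0, 7/13, 27/5)
Ac = (0, 0, 21/13)
Σ b_i: 5/2·1 + (-1)·1 + (-13/7)·1 = -5/14 ≠ 1 ⇒ order 0.

0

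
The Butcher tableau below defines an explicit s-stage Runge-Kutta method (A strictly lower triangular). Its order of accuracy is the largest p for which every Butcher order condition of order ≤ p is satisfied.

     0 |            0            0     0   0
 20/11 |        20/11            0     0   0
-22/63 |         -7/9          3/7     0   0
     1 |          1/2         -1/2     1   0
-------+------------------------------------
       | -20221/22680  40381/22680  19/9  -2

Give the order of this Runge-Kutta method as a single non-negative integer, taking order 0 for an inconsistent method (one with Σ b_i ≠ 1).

2

b = (-20221/22680, 40381/22680, 19/9, -2)
c = (0, 20/11, -22/63, 1)
Ac = (0, 0, 60/77, -872/693)
Σ b_i: (-20221/22680)·1 + 40381/22680·1 + 19/9·1 + (-2)·1 = 1 ✓
b·c: 40381/22680·20/11 + 19/9·(-22/63) + (-2)·1 = 1/2 ✓
b·c²: 40381/22680·400/121 + 19/9·484/3969 + (-2)·1 = 1628024/392931 ≠ 1/3 ⇒ order 2.
b·Ac: 19/9·60/77 + (-2)·(-872/693) = 412/99 ≠ 1/6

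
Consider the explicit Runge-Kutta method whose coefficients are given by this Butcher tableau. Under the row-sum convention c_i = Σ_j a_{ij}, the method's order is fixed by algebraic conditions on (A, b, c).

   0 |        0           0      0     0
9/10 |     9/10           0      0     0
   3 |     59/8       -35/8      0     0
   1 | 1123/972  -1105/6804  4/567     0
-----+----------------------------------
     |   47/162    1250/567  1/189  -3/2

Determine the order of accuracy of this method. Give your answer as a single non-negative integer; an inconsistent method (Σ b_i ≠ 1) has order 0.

4

b = (47/162, 1250/567, 1/189, -3/2)
c = (0, 9/10, 3, 1)
Ac = (0, 0, -63/16, -1/8)
Σ b_i: 47/162·1 + 1250/567·1 + 1/189·1 + (-3/2)·1 = 1 ✓
b·c: 1250/567·9/10 + 1/189·3 + (-3/2)·1 = 1/2 ✓
b·c²: 1250/567·81/100 + 1/189·9 + (-3/2)·1 = 1/3 ✓
b·Ac: 1/189·(-63/16) + (-3/2)·(-1/8) = 1/6 ✓
b·c³: 1250/567·729/1000 + 1/189·27 + (-3/2)·1 = 1/4 ✓
b·(c∘Ac): 1/189·(-189/16) + (-3/2)·(-1/8) = 1/8 ✓
b·Ac²: 1/189·(-567/160) + (-3/2)·(-49/720) = 1/12 ✓
b·A²c: (-3/2)·(-1/36) = 1/24 ✓; 4 stages ⇒ order 4.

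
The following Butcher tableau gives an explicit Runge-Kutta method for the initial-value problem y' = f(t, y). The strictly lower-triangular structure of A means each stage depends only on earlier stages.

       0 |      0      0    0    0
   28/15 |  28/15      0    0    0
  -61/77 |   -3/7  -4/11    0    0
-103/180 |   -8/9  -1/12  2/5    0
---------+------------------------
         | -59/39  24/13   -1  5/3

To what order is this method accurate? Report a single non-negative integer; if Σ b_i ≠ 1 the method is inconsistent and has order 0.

b = (-59/39, 24/13, -1, 5/3)
c = (0, 28/15, -61/77, -103/180)
Ac = (0, 0, -112/165, -1637/3465)
Σ b_i: (-59/39)·1 + 24/13·1 + (-1)·1 + 5/3·1 = 1 ✓
b·c: 24/13·28/15 + (-1)·(-61/77) + 5/3·(-103/180) = 1775489/540540 ≠ 1/2 ⇒ order 1.

1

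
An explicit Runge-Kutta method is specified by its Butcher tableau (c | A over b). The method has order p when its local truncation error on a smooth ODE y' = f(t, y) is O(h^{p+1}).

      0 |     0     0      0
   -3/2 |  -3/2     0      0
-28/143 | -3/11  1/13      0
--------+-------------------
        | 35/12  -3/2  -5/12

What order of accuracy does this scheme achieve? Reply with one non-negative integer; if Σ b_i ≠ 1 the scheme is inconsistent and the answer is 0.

b = (35/12, -3/2, -5/12)
c = (0, -3/2, -28/143)
Ac = (0, 0, -3/26)
Σ b_i: 35/12·1 + (-3/2)·1 + (-5/12)·1 = 1 ✓
b·c: (-3/2)·(-3/2) + (-5/12)·(-28/143) = 4001/1716 ≠ 1/2 ⇒ order 1.

1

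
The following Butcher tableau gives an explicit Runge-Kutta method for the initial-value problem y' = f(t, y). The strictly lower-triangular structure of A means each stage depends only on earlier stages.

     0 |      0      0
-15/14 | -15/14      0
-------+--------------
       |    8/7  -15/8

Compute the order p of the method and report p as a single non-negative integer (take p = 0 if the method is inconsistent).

0

b = (8/7, -15/8)
c = (0, -15/14)
Σ b_i: 8/7·1 + (-15/8)·1 = -41/56 ≠ 1 ⇒ order 0.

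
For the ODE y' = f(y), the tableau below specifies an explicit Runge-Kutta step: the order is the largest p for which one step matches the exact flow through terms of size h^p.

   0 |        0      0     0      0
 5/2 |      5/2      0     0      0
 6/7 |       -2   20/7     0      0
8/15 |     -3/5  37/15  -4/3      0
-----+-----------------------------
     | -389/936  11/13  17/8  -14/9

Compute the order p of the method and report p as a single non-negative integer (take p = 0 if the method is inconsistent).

1

b = (-389/936, 11/13, 17/8, -14/9)
c = (0, 5/2, 6/7, 8/15)
Ac = (0, 0, 50/7, 211/42)
Σ b_i: (-389/936)·1 + 11/13·1 + 17/8·1 + (-14/9)·1 = 1 ✓
b·c: 11/13·5/2 + 17/8·6/7 + (-14/9)·8/15 = 152687/49140 ≠ 1/2 ⇒ order 1.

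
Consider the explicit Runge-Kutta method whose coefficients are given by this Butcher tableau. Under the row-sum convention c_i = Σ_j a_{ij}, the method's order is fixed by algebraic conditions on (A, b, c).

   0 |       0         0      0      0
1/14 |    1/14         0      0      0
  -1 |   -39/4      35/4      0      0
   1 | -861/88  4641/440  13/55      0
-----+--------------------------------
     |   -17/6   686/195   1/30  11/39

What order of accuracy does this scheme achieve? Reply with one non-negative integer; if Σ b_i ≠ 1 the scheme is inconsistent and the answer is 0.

b = (-17/6, 686/195, 1/30, 11/39)
c = (0, 1/14, -1, 1)
Ac = (0, 0, 5/8, 91/176)
Σ b_i: (-17/6)·1 + 686/195·1 + 1/30·1 + 11/39·1 = 1 ✓
b·c: 686/195·1/14 + 1/30·(-1) + 11/39·1 = 1/2 ✓
b·c²: 686/195·1/196 + 1/30·1 + 11/39·1 = 1/3 ✓
b·Ac: 1/30·5/8 + 11/39·91/176 = 1/6 ✓
b·c³: 686/195·1/2744 + 1/30·(-1) + 11/39·1 = 1/4 ✓
b·(c∘Ac): 1/30·(-5/8) + 11/39·91/176 = 1/8 ✓
b·Ac²: 1/30·5/112 + 11/39·65/224 = 1/12 ✓
b·A²c: 11/39·13/88 = 1/24 ✓; 4 stages ⇒ order 4.

4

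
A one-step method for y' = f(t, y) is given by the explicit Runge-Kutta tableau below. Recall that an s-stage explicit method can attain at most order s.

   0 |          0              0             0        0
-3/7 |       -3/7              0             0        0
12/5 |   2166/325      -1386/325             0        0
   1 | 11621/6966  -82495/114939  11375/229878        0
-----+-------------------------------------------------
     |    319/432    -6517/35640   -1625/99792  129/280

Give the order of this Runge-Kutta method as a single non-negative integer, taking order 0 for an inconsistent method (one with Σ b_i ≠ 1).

b = (319/432, -6517/35640, -1625/99792, 129/280)
c = (0, -3/7, 12/5, 1)
Ac = (0, 0, 594/325, 55/129)
Σ b_i: 319/432·1 + (-6517/35640)·1 + (-1625/99792)·1 + 129/280·1 = 1 ✓
b·c: (-6517/35640)·(-3/7) + (-1625/99792)·12/5 + 129/280·1 = 1/2 ✓
b·c²: (-6517/35640)·9/49 + (-1625/99792)·144/25 + 129/280·1 = 1/3 ✓
b·Ac: (-1625/99792)·594/325 + 129/280·55/129 = 1/6 ✓
b·c³: (-6517/35640)·(-27/343) + (-1625/99792)·1728/125 + 129/280·1 = 1/4 ✓
b·(c∘Ac): (-1625/99792)·7128/1625 + 129/280·55/129 = 1/8 ✓
b·Ac²: (-1625/99792)·(-1782/2275) + 129/280·415/2709 = 1/12 ✓
b·A²c: 129/280·35/387 = 1/24 ✓; 4 stages ⇒ order 4.

4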